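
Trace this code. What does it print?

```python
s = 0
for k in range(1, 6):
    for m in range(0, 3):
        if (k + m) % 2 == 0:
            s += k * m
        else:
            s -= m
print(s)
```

13

k=1,m=0: odd sum, s = 0-0 = 0
k=1,m=1: even sum, s = 0+1 = 1
k=1,m=2: odd sum, s = 1-2 = -1
k=2,m=0: even sum, s = (-1)+0 = -1
k=2,m=1: odd sum, s = (-1)-1 = -2
k=2,m=2: even sum, s = (-2)+4 = 2
k=3,m=0: odd sum, s = 2-0 = 2
k=3,m=1: even sum, s = 2+3 = 5
k=3,m=2: odd sum, s = 5-2 = 3
k=4,m=0: even sum, s = 3+0 = 3
k=4,m=1: odd sum, s = 3-1 = 2
k=4,m=2: even sum, s = 2+8 = 10
k=5,m=0: odd sum, s = 10-0 = 10
k=5,m=1: even sum, s = 10+5 = 15
k=5,m=2: odd sum, s = 15-2 = 13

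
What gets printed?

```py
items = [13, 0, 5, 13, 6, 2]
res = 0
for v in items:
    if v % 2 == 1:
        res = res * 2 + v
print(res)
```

v=13: odd, res = 0*2+13 = 13
v=0: not odd
v=5: odd, res = 13*2+5 = 31
v=13: odd, res = 31*2+13 = 75
v=6: not odd
v=2: not odd

75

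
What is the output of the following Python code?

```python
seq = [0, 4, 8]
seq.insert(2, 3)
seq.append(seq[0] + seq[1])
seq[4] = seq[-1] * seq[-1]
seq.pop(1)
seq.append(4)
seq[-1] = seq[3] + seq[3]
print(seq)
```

insert 3 at 2 → [0, 4, 3, 8]
append seq[0]+seq[1] = 0+4 = 4 → [0, 4, 3, 8, 4]
seq[4] = seq[-1]*seq[-1] = 4*4 = 16 → [0, 4, 3, 8, 16]
pop(1) removes 4 → [0, 3, 8, 16]
append 4 → [0, 3, 8, 16, 4]
seq[-1] = seq[3]+seq[3] = 16+16 = 32 → [0, 3, 8, 16, 32]

[0, 3, 8, 16, 32]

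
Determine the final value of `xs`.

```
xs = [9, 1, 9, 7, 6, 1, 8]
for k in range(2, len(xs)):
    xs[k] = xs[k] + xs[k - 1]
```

k=2: xs[2] = 9+1 = 10 → [9, 1, 10, 7, 6, 1, 8]
k=3: xs[3] = 7+10 = 17 → [9, 1, 10, 17, 6, 1, 8]
k=4: xs[4] = 6+17 = 23 → [9, 1, 10, 17, 23, 1, 8]
k=5: xs[5] = 1+23 = 24 → [9, 1, 10, 17, 23, 24, 8]
k=6: xs[6] = 8+24 = 32 → [9, 1, 10, 17, 23, 24, 32]

[9, 1, 10, 17, 23, 24, 32]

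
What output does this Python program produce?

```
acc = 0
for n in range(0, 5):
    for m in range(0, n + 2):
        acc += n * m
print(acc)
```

105

n=0,m=0: acc = 0+0 = 0
n=0,m=1: acc = 0+0 = 0
n=1,m=0: acc = 0+0 = 0
n=1,m=1: acc = 0+1 = 1
n=1,m=2: acc = 1+2 = 3
n=2,m=0: acc = 3+0 = 3
n=2,m=1: acc = 3+2 = 5
n=2,m=2: acc = 5+4 = 9
n=2,m=3: acc = 9+6 = 15
n=3,m=0: acc = 15+0 = 15
n=3,m=1: acc = 15+3 = 18
n=3,m=2: acc = 18+6 = 24
n=3,m=3: acc = 24+9 = 33
n=3,m=4: acc = 33+12 = 45
n=4,m=0: acc = 45+0 = 45
n=4,m=1: acc = 45+4 = 49
n=4,m=2: acc = 49+8 = 57
n=4,m=3: acc = 57+12 = 69
n=4,m=4: acc = 69+16 = 85
n=4,m=5: acc = 85+20 = 105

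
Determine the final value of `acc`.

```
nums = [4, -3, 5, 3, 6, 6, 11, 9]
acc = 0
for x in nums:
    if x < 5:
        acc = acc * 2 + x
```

13

x=4: <5, acc = 0*2+4 = 4
x=-3: <5, acc = 4*2+(-3) = 5
x=5: not <5
x=3: <5, acc = 5*2+3 = 13
x=6: not <5
x=6: not <5
x=11: not <5
x=9: not <5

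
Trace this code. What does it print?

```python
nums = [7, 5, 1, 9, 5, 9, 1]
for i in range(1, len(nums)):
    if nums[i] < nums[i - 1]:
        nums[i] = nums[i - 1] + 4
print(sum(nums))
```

i=1: 5<7, nums[1] = 7+4 = 11 → [7, 11, 1, 9, 5, 9, 1]
i=2: 1<11, nums[2] = 11+4 = 15 → [7, 11, 15, 9, 5, 9, 1]
i=3: 9<15, nums[3] = 15+4 = 19 → [7, 11, 15, 19, 5, 9, 1]
i=4: 5<19, nums[4] = 19+4 = 23 → [7, 11, 15, 19, 23, 9, 1]
i=5: 9<23, nums[5] = 23+4 = 27 → [7, 11, 15, 19, 23, 27, 1]
i=6: 1<27, nums[6] = 27+4 = 31 → [7, 11, 15, 19, 23, 27, 31]
sum = 133

133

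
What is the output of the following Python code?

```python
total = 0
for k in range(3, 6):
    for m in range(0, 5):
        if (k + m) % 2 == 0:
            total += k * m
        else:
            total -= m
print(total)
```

k=3,m=0: odd sum, total = 0-0 = 0
k=3,m=1: even sum, total = 0+3 = 3
k=3,m=2: odd sum, total = 3-2 = 1
k=3,m=3: even sum, total = 1+9 = 10
k=3,m=4: odd sum, total = 10-4 = 6
k=4,m=0: even sum, total = 6+0 = 6
k=4,m=1: odd sum, total = 6-1 = 5
k=4,m=2: even sum, total = 5+8 = 13
k=4,m=3: odd sum, total = 13-3 = 10
k=4,m=4: even sum, total = 10+16 = 26
k=5,m=0: odd sum, total = 26-0 = 26
k=5,m=1: even sum, total = 26+5 = 31
k=5,m=2: odd sum, total = 31-2 = 29
k=5,m=3: even sum, total = 29+15 = 44
k=5,m=4: odd sum, total = 44-4 = 40

40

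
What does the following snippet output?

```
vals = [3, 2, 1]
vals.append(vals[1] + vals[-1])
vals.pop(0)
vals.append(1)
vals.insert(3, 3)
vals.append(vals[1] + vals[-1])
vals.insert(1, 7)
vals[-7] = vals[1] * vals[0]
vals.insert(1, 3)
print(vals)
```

append vals[1]+vals[-1] = 2+1 = 3 → [3, 2, 1, 3]
pop(0) removes 3 → [2, 1, 3]
append 1 → [2, 1, 3, 1]
insert 3 at 3 → [2, 1, 3, 3, 1]
append vals[1]+vals[-1] = 1+1 = 2 → [2, 1, 3, 3, 1, 2]
insert 7 at 1 → [2, 7, 1, 3, 3, 1, 2]
vals[-7] = vals[1]*vals[0] = 7*2 = 14 → [14, 7, 1, 3, 3, 1, 2]
insert 3 at 1 → [14, 3, 7, 1, 3, 3, 1, 2]

[14, 3, 7, 1, 3, 3, 1, 2]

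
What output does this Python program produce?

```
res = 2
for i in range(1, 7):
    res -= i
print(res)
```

i=1: res = 2-1 = 1
i=2: res = 1-2 = -1
i=3: res = (-1)-3 = -4
i=4: res = (-4)-4 = -8
i=5: res = (-8)-5 = -13
i=6: res = (-13)-6 = -19

-19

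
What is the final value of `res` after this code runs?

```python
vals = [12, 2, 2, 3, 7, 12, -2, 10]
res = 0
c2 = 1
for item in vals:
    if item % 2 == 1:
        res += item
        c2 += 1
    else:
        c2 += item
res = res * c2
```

item=12: not odd; c2=13
item=2: not odd; c2=15
item=2: not odd; c2=17
item=3: odd, res = 0+3 = 3; c2=18
item=7: odd, res = 3+7 = 10; c2=19
item=12: not odd; c2=31
item=-2: not odd; c2=29
item=10: not odd; c2=39
res*c2 = 10*39 = 390

390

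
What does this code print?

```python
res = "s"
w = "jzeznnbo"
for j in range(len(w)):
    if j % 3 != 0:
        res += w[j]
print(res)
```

j=0: skip
j=1: add 'z' → 'sz'
j=2: add 'e' → 'sze'
j=3: skip
j=4: add 'n' → 'szen'
j=5: add 'n' → 'szenn'
j=6: skip
j=7: add 'o' → 'szenno'

szenno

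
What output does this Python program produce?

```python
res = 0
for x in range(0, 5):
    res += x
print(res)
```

x=0: res = 0+0 = 0
x=1: res = 0+1 = 1
x=2: res = 1+2 = 3
x=3: res = 3+3 = 6
x=4: res = 6+4 = 10

10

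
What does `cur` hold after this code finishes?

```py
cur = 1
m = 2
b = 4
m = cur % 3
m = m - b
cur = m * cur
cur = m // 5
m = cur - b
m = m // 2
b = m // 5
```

-1

m = 1%3 = 1
m = 1-4 = -3
cur = (-3)*1 = -3
cur = (-3)//5 = -1
m = (-1)-4 = -5
m = (-5)//2 = -3
b = (-3)//5 = -1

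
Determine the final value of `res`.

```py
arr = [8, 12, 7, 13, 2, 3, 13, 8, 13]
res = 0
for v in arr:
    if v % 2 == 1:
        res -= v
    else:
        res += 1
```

-45

v=8: not odd, res = 0+1 = 1
v=12: not odd, res = 1+1 = 2
v=7: odd, res = 2-7 = -5
v=13: odd, res = (-5)-13 = -18
v=2: not odd, res = (-18)+1 = -17
v=3: odd, res = (-17)-3 = -20
v=13: odd, res = (-20)-13 = -33
v=8: not odd, res = (-33)+1 = -32
v=13: odd, res = (-32)-13 = -45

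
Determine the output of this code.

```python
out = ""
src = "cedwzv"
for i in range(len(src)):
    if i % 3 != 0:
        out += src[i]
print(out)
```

edzv

i=0: skip
i=1: add 'e' → 'e'
i=2: add 'd' → 'ed'
i=3: skip
i=4: add 'z' → 'edz'
i=5: add 'v' → 'edzv'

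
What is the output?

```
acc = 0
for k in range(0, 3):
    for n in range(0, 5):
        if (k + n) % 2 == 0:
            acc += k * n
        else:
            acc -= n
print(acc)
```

2

k=0,n=0: even sum, acc = 0+0 = 0
k=0,n=1: odd sum, acc = 0-1 = -1
k=0,n=2: even sum, acc = (-1)+0 = -1
k=0,n=3: odd sum, acc = (-1)-3 = -4
k=0,n=4: even sum, acc = (-4)+0 = -4
k=1,n=0: odd sum, acc = (-4)-0 = -4
k=1,n=1: even sum, acc = (-4)+1 = -3
k=1,n=2: odd sum, acc = (-3)-2 = -5
k=1,n=3: even sum, acc = (-5)+3 = -2
k=1,n=4: odd sum, acc = (-2)-4 = -6
k=2,n=0: even sum, acc = (-6)+0 = -6
k=2,n=1: odd sum, acc = (-6)-1 = -7
k=2,n=2: even sum, acc = (-7)+4 = -3
k=2,n=3: odd sum, acc = (-3)-3 = -6
k=2,n=4: even sum, acc = (-6)+8 = 2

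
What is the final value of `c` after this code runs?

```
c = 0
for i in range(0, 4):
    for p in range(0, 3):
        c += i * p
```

18

i=0,p=0: c = 0+0 = 0
i=0,p=1: c = 0+0 = 0
i=0,p=2: c = 0+0 = 0
i=1,p=0: c = 0+0 = 0
i=1,p=1: c = 0+1 = 1
i=1,p=2: c = 1+2 = 3
i=2,p=0: c = 3+0 = 3
i=2,p=1: c = 3+2 = 5
i=2,p=2: c = 5+4 = 9
i=3,p=0: c = 9+0 = 9
i=3,p=1: c = 9+3 = 12
i=3,p=2: c = 12+6 = 18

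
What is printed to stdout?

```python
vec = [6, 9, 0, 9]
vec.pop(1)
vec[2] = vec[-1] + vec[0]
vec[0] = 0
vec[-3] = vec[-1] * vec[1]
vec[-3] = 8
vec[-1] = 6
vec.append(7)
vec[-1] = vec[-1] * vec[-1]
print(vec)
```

[8, 0, 6, 49]

pop(1) removes 9 → [6, 0, 9]
vec[2] = vec[-1]+vec[0] = 9+6 = 15 → [6, 0, 15]
vec[0] = 0 → [0, 0, 15]
vec[-3] = vec[-1]*vec[1] = 15*0 = 0 → [0, 0, 15]
vec[-3] = 8 → [8, 0, 15]
vec[-1] = 6 → [8, 0, 6]
append 7 → [8, 0, 6, 7]
vec[-1] = vec[-1]*vec[-1] = 7*7 = 49 → [8, 0, 6, 49]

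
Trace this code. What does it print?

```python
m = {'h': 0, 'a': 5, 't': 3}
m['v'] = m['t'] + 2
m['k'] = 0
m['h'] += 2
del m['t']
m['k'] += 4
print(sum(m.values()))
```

16

m['v'] = m['t']+2 = 5 → {'h': 0, 'a': 5, 't': 3, 'v': 5}
m['k'] = 0 → {'h': 0, 'a': 5, 't': 3, 'v': 5, 'k': 0}
m['h'] = 0+2 = 2 → {'h': 2, 'a': 5, 't': 3, 'v': 5, 'k': 0}
del 't' → {'h': 2, 'a': 5, 'v': 5, 'k': 0}
m['k'] = 0+4 = 4 → {'h': 2, 'a': 5, 'v': 5, 'k': 4}
sum of values = 16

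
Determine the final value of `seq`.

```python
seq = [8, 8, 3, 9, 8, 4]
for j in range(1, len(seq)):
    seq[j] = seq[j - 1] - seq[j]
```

j=1: seq[1] = 8-8 = 0 → [8, 0, 3, 9, 8, 4]
j=2: seq[2] = 0-3 = -3 → [8, 0, -3, 9, 8, 4]
j=3: seq[3] = (-3)-9 = -12 → [8, 0, -3, -12, 8, 4]
j=4: seq[4] = (-12)-8 = -20 → [8, 0, -3, -12, -20, 4]
j=5: seq[5] = (-20)-4 = -24 → [8, 0, -3, -12, -20, -24]

[8, 0, -3, -12, -20, -24]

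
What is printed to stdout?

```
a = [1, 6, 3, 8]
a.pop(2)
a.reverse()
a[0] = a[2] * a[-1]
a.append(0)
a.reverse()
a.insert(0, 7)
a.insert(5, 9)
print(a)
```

pop(2) removes 3 → [1, 6, 8]
reverse → [8, 6, 1]
a[0] = a[2]*a[-1] = 1*1 = 1 → [1, 6, 1]
append 0 → [1, 6, 1, 0]
reverse → [0, 1, 6, 1]
insert 7 at 0 → [7, 0, 1, 6, 1]
insert 9 at 5 → [7, 0, 1, 6, 1, 9]

[7, 0, 1, 6, 1, 9]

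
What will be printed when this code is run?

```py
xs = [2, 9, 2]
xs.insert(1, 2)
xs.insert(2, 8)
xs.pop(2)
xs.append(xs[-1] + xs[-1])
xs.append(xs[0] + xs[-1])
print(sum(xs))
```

insert 2 at 1 → [2, 2, 9, 2]
insert 8 at 2 → [2, 2, 8, 9, 2]
pop(2) removes 8 → [2, 2, 9, 2]
append xs[-1]+xs[-1] = 2+2 = 4 → [2, 2, 9, 2, 4]
append xs[0]+xs[-1] = 2+4 = 6 → [2, 2, 9, 2, 4, 6]
sum = 25

25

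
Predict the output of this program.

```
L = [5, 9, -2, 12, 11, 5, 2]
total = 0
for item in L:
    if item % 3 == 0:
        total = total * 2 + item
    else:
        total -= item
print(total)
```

-4

item=5: not %3==0, total = 0-5 = -5
item=9: %3==0, total = (-5)*2+9 = -1
item=-2: not %3==0, total = (-1)-(-2) = 1
item=12: %3==0, total = 1*2+12 = 14
item=11: not %3==0, total = 14-11 = 3
item=5: not %3==0, total = 3-5 = -2
item=2: not %3==0, total = (-2)-2 = -4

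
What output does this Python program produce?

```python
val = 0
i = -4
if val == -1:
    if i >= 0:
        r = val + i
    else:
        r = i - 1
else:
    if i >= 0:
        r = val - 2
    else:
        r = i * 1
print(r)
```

-4

val=0, i=-4
val == -1 is False; i >= 0 is False
→ r = i * 1 = -4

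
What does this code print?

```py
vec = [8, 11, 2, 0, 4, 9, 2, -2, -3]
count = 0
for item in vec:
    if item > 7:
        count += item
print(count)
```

28

item=8: >7, count = 0+8 = 8
item=11: >7, count = 8+11 = 19
item=2: not >7
item=0: not >7
item=4: not >7
item=9: >7, count = 19+9 = 28
item=2: not >7
item=-2: not >7
item=-3: not >7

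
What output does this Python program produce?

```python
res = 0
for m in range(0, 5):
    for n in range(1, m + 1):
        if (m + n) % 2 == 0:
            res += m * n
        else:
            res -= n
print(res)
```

34

m=1,n=1: even sum, res = 0+1 = 1
m=2,n=1: odd sum, res = 1-1 = 0
m=2,n=2: even sum, res = 0+4 = 4
m=3,n=1: even sum, res = 4+3 = 7
m=3,n=2: odd sum, res = 7-2 = 5
m=3,n=3: even sum, res = 5+9 = 14
m=4,n=1: odd sum, res = 14-1 = 13
m=4,n=2: even sum, res = 13+8 = 21
m=4,n=3: odd sum, res = 21-3 = 18
m=4,n=4: even sum, res = 18+16 = 34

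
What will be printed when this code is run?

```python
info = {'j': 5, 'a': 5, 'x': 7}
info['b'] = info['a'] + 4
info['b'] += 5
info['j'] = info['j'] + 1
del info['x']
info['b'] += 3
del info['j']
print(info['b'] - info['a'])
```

info['b'] = info['a']+4 = 9 → {'j': 5, 'a': 5, 'x': 7, 'b': 9}
info['b'] = 9+5 = 14 → {'j': 5, 'a': 5, 'x': 7, 'b': 14}
info['j'] = info['j']+1 = 6 → {'j': 6, 'a': 5, 'x': 7, 'b': 14}
del 'x' → {'j': 6, 'a': 5, 'b': 14}
info['b'] = 14+3 = 17 → {'j': 6, 'a': 5, 'b': 17}
del 'j' → {'a': 5, 'b': 17}
info['b']-info['a'] = 17-5 = 12

12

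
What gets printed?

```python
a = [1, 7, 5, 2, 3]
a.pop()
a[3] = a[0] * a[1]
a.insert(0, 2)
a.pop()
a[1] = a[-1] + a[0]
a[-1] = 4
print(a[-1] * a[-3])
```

pop() removes 3 → [1, 7, 5, 2]
a[3] = a[0]*a[1] = 1*7 = 7 → [1, 7, 5, 7]
insert 2 at 0 → [2, 1, 7, 5, 7]
pop() removes 7 → [2, 1, 7, 5]
a[1] = a[-1]+a[0] = 5+2 = 7 → [2, 7, 7, 5]
a[-1] = 4 → [2, 7, 7, 4]
a[-1]*a[-3] = 4*7 = 28

28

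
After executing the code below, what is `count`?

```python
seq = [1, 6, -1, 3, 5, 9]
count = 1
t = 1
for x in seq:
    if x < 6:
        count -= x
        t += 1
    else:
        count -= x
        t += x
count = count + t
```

-2

x=1: <6, count = 1-1 = 0; t=2
x=6: not <6, count = 0-6 = -6; t=8
x=-1: <6, count = (-6)-(-1) = -5; t=9
x=3: <6, count = (-5)-3 = -8; t=10
x=5: <6, count = (-8)-5 = -13; t=11
x=9: not <6, count = (-13)-9 = -22; t=20
count+t = (-22)+20 = -2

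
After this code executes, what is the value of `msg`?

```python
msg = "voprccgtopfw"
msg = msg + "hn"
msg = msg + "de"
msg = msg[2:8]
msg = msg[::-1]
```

+ 'hn' → 'voprccgtopfwhn'
+ 'de' → 'voprccgtopfwhnde'
slice [2:8] → 'prccgt'
reverse → 'tgccrp'

'tgccrp'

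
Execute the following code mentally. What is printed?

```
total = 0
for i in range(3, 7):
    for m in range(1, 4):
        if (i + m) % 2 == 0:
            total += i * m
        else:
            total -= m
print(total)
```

40

i=3,m=1: even sum, total = 0+3 = 3
i=3,m=2: odd sum, total = 3-2 = 1
i=3,m=3: even sum, total = 1+9 = 10
i=4,m=1: odd sum, total = 10-1 = 9
i=4,m=2: even sum, total = 9+8 = 17
i=4,m=3: odd sum, total = 17-3 = 14
i=5,m=1: even sum, total = 14+5 = 19
i=5,m=2: odd sum, total = 19-2 = 17
i=5,m=3: even sum, total = 17+15 = 32
i=6,m=1: odd sum, total = 32-1 = 31
i=6,m=2: even sum, total = 31+12 = 43
i=6,m=3: odd sum, total = 43-3 = 40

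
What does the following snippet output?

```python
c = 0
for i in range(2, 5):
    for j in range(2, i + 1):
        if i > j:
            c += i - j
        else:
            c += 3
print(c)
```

13

i=2,j=2: not 2>2, c = 0+3 = 3
i=3,j=2: 3>2, c = 3+1 = 4
i=3,j=3: not 3>3, c = 4+3 = 7
i=4,j=2: 4>2, c = 7+2 = 9
i=4,j=3: 4>3, c = 9+1 = 10
i=4,j=4: not 4>4, c = 10+3 = 13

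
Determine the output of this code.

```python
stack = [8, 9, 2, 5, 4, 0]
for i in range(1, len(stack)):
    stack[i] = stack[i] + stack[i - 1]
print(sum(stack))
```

124

i=1: stack[1] = 9+8 = 17 → [8, 17, 2, 5, 4, 0]
i=2: stack[2] = 2+17 = 19 → [8, 17, 19, 5, 4, 0]
i=3: stack[3] = 5+19 = 24 → [8, 17, 19, 24, 4, 0]
i=4: stack[4] = 4+24 = 28 → [8, 17, 19, 24, 28, 0]
i=5: stack[5] = 0+28 = 28 → [8, 17, 19, 24, 28, 28]
sum = 124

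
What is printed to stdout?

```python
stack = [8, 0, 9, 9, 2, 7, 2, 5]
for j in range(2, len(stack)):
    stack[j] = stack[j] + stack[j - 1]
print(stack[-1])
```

34

j=2: stack[2] = 9+0 = 9 → [8, 0, 9, 9, 2, 7, 2, 5]
j=3: stack[3] = 9+9 = 18 → [8, 0, 9, 18, 2, 7, 2, 5]
j=4: stack[4] = 2+18 = 20 → [8, 0, 9, 18, 20, 7, 2, 5]
j=5: stack[5] = 7+20 = 27 → [8, 0, 9, 18, 20, 27, 2, 5]
j=6: stack[6] = 2+27 = 29 → [8, 0, 9, 18, 20, 27, 29, 5]
j=7: stack[7] = 5+29 = 34 → [8, 0, 9, 18, 20, 27, 29, 34]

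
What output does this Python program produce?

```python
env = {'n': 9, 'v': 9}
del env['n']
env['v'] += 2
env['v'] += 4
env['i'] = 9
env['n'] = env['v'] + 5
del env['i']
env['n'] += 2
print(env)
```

del 'n' → {'v': 9}
env['v'] = 9+2 = 11 → {'v': 11}
env['v'] = 11+4 = 15 → {'v': 15}
env['i'] = 9 → {'v': 15, 'i': 9}
env['n'] = env['v']+5 = 20 → {'v': 15, 'i': 9, 'n': 20}
del 'i' → {'v': 15, 'n': 20}
env['n'] = 20+2 = 22 → {'v': 15, 'n': 22}

{'v': 15, 'n': 22}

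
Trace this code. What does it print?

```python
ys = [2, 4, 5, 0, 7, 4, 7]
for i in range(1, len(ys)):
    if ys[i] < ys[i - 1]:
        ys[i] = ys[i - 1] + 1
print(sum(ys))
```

41

i=1: 4>=2, unchanged → [2, 4, 5, 0, 7, 4, 7]
i=2: 5>=4, unchanged → [2, 4, 5, 0, 7, 4, 7]
i=3: 0<5, ys[3] = 5+1 = 6 → [2, 4, 5, 6, 7, 4, 7]
i=4: 7>=6, unchanged → [2, 4, 5, 6, 7, 4, 7]
i=5: 4<7, ys[5] = 7+1 = 8 → [2, 4, 5, 6, 7, 8, 7]
i=6: 7<8, ys[6] = 8+1 = 9 → [2, 4, 5, 6, 7, 8, 9]
sum = 41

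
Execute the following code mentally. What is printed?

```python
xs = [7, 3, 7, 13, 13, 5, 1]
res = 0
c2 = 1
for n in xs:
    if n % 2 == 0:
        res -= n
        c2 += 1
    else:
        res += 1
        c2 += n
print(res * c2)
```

350

n=7: not even, res = 0+1 = 1; c2=8
n=3: not even, res = 1+1 = 2; c2=11
n=7: not even, res = 2+1 = 3; c2=18
n=13: not even, res = 3+1 = 4; c2=31
n=13: not even, res = 4+1 = 5; c2=44
n=5: not even, res = 5+1 = 6; c2=49
n=1: not even, res = 6+1 = 7; c2=50
res*c2 = 7*50 = 350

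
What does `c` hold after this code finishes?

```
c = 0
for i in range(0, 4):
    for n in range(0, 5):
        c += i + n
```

70

i=0,n=0: c = 0+0 = 0
i=0,n=1: c = 0+1 = 1
i=0,n=2: c = 1+2 = 3
i=0,n=3: c = 3+3 = 6
i=0,n=4: c = 6+4 = 10
i=1,n=0: c = 10+1 = 11
i=1,n=1: c = 11+2 = 13
i=1,n=2: c = 13+3 = 16
i=1,n=3: c = 16+4 = 20
i=1,n=4: c = 20+5 = 25
i=2,n=0: c = 25+2 = 27
i=2,n=1: c = 27+3 = 30
i=2,n=2: c = 30+4 = 34
i=2,n=3: c = 34+5 = 39
i=2,n=4: c = 39+6 = 45
i=3,n=0: c = 45+3 = 48
i=3,n=1: c = 48+4 = 52
i=3,n=2: c = 52+5 = 57
i=3,n=3: c = 57+6 = 63
i=3,n=4: c = 63+7 = 70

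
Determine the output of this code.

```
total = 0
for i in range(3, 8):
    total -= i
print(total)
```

-25

i=3: total = 0-3 = -3
i=4: total = (-3)-4 = -7
i=5: total = (-7)-5 = -12
i=6: total = (-12)-6 = -18
i=7: total = (-18)-7 = -25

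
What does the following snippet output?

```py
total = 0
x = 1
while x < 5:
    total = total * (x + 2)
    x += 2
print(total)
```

x=1: total = 0*3 = 0
x=3: total = 0*5 = 0

0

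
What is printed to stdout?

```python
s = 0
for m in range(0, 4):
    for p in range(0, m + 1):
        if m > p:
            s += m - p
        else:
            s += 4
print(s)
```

26

m=0,p=0: not 0>0, s = 0+4 = 4
m=1,p=0: 1>0, s = 4+1 = 5
m=1,p=1: not 1>1, s = 5+4 = 9
m=2,p=0: 2>0, s = 9+2 = 11
m=2,p=1: 2>1, s = 11+1 = 12
m=2,p=2: not 2>2, s = 12+4 = 16
m=3,p=0: 3>0, s = 16+3 = 19
m=3,p=1: 3>1, s = 19+2 = 21
m=3,p=2: 3>2, s = 21+1 = 22
m=3,p=3: not 3>3, s = 22+4 = 26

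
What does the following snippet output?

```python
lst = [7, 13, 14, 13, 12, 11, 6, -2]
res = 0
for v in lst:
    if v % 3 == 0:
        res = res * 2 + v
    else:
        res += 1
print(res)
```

v=7: not %3==0, res = 0+1 = 1
v=13: not %3==0, res = 1+1 = 2
v=14: not %3==0, res = 2+1 = 3
v=13: not %3==0, res = 3+1 = 4
v=12: %3==0, res = 4*2+12 = 20
v=11: not %3==0, res = 20+1 = 21
v=6: %3==0, res = 21*2+6 = 48
v=-2: not %3==0, res = 48+1 = 49

49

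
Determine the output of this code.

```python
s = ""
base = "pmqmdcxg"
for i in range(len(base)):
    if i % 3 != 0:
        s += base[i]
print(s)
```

mqdcg

i=0: skip
i=1: add 'm' → 'm'
i=2: add 'q' → 'mq'
i=3: skip
i=4: add 'd' → 'mqd'
i=5: add 'c' → 'mqdc'
i=6: skip
i=7: add 'g' → 'mqdcg'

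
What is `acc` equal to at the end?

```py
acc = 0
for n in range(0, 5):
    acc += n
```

10

n=0: acc = 0+0 = 0
n=1: acc = 0+1 = 1
n=2: acc = 1+2 = 3
n=3: acc = 3+3 = 6
n=4: acc = 6+4 = 10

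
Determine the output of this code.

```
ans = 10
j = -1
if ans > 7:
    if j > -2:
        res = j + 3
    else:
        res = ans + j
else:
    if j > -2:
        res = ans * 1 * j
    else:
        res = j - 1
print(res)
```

2

ans=10, j=-1
ans > 7 is True; j > -2 is True
→ res = j + 3 = 2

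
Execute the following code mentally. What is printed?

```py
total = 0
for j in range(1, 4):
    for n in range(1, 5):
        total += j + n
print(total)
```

54

j=1,n=1: total = 0+2 = 2
j=1,n=2: total = 2+3 = 5
j=1,n=3: total = 5+4 = 9
j=1,n=4: total = 9+5 = 14
j=2,n=1: total = 14+3 = 17
j=2,n=2: total = 17+4 = 21
j=2,n=3: total = 21+5 = 26
j=2,n=4: total = 26+6 = 32
j=3,n=1: total = 32+4 = 36
j=3,n=2: total = 36+5 = 41
j=3,n=3: total = 41+6 = 47
j=3,n=4: total = 47+7 = 54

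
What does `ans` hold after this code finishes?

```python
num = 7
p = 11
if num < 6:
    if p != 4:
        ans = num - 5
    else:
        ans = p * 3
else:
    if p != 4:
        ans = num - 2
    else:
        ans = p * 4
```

5

num=7, p=11
num < 6 is False; p != 4 is True
→ ans = num - 2 = 5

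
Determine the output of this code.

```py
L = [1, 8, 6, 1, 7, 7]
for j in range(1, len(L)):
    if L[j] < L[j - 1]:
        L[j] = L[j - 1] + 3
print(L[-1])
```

j=1: 8>=1, unchanged → [1, 8, 6, 1, 7, 7]
j=2: 6<8, L[2] = 8+3 = 11 → [1, 8, 11, 1, 7, 7]
j=3: 1<11, L[3] = 11+3 = 14 → [1, 8, 11, 14, 7, 7]
j=4: 7<14, L[4] = 14+3 = 17 → [1, 8, 11, 14, 17, 7]
j=5: 7<17, L[5] = 17+3 = 20 → [1, 8, 11, 14, 17, 20]

20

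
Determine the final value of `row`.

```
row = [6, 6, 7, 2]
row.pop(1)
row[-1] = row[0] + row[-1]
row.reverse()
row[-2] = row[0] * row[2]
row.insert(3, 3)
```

[8, 48, 6, 3]

pop(1) removes 6 → [6, 7, 2]
row[-1] = row[0]+row[-1] = 6+2 = 8 → [6, 7, 8]
reverse → [8, 7, 6]
row[-2] = row[0]*row[2] = 8*6 = 48 → [8, 48, 6]
insert 3 at 3 → [8, 48, 6, 3]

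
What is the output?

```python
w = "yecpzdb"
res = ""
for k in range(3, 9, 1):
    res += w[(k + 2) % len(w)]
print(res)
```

dbyecp

k=3: add w[5]='d' → 'd'
k=4: add w[6]='b' → 'db'
k=5: add w[0]='y' → 'dby'
k=6: add w[1]='e' → 'dbye'
k=7: add w[2]='c' → 'dbyec'
k=8: add w[3]='p' → 'dbyecp'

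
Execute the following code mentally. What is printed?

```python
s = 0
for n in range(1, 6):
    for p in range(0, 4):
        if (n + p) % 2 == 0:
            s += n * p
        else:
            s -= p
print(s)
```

n=1,p=0: odd sum, s = 0-0 = 0
n=1,p=1: even sum, s = 0+1 = 1
n=1,p=2: odd sum, s = 1-2 = -1
n=1,p=3: even sum, s = (-1)+3 = 2
n=2,p=0: even sum, s = 2+0 = 2
n=2,p=1: odd sum, s = 2-1 = 1
n=2,p=2: even sum, s = 1+4 = 5
n=2,p=3: odd sum, s = 5-3 = 2
n=3,p=0: odd sum, s = 2-0 = 2
n=3,p=1: even sum, s = 2+3 = 5
n=3,p=2: odd sum, s = 5-2 = 3
n=3,p=3: even sum, s = 3+9 = 12
n=4,p=0: even sum, s = 12+0 = 12
n=4,p=1: odd sum, s = 12-1 = 11
n=4,p=2: even sum, s = 11+8 = 19
n=4,p=3: odd sum, s = 19-3 = 16
n=5,p=0: odd sum, s = 16-0 = 16
n=5,p=1: even sum, s = 16+5 = 21
n=5,p=2: odd sum, s = 21-2 = 19
n=5,p=3: even sum, s = 19+15 = 34

34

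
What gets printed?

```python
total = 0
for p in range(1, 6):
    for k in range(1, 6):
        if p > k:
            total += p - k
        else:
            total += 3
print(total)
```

p=1,k=1: not 1>1, total = 0+3 = 3
p=1,k=2: not 1>2, total = 3+3 = 6
p=1,k=3: not 1>3, total = 6+3 = 9
p=1,k=4: not 1>4, total = 9+3 = 12
p=1,k=5: not 1>5, total = 12+3 = 15
p=2,k=1: 2>1, total = 15+1 = 16
p=2,k=2: not 2>2, total = 16+3 = 19
p=2,k=3: not 2>3, total = 19+3 = 22
p=2,k=4: not 2>4, total = 22+3 = 25
p=2,k=5: not 2>5, total = 25+3 = 28
p=3,k=1: 3>1, total = 28+2 = 30
p=3,k=2: 3>2, total = 30+1 = 31
p=3,k=3: not 3>3, total = 31+3 = 34
p=3,k=4: not 3>4, total = 34+3 = 37
p=3,k=5: not 3>5, total = 37+3 = 40
p=4,k=1: 4>1, total = 40+3 = 43
p=4,k=2: 4>2, total = 43+2 = 45
p=4,k=3: 4>3, total = 45+1 = 46
p=4,k=4: not 4>4, total = 46+3 = 49
p=4,k=5: not 4>5, total = 49+3 = 52
p=5,k=1: 5>1, total = 52+4 = 56
p=5,k=2: 5>2, total = 56+3 = 59
p=5,k=3: 5>3, total = 59+2 = 61
p=5,k=4: 5>4, total = 61+1 = 62
p=5,k=5: not 5>5, total = 62+3 = 65

65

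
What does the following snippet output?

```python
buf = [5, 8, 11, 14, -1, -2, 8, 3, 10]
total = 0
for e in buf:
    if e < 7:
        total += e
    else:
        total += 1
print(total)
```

e=5: <7, total = 0+5 = 5
e=8: not <7, total = 5+1 = 6
e=11: not <7, total = 6+1 = 7
e=14: not <7, total = 7+1 = 8
e=-1: <7, total = 8+(-1) = 7
e=-2: <7, total = 7+(-2) = 5
e=8: not <7, total = 5+1 = 6
e=3: <7, total = 6+3 = 9
e=10: not <7, total = 9+1 = 10

10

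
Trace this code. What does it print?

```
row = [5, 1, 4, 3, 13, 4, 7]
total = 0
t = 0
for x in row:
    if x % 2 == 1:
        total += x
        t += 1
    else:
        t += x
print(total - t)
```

x=5: odd, total = 0+5 = 5; t=1
x=1: odd, total = 5+1 = 6; t=2
x=4: not odd; t=6
x=3: odd, total = 6+3 = 9; t=7
x=13: odd, total = 9+13 = 22; t=8
x=4: not odd; t=12
x=7: odd, total = 22+7 = 29; t=13
total-t = 29-13 = 16

16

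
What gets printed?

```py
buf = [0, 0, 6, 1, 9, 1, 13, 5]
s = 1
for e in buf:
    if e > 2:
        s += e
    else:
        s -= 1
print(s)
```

e=0: not >2, s = 1-1 = 0
e=0: not >2, s = 0-1 = -1
e=6: >2, s = (-1)+6 = 5
e=1: not >2, s = 5-1 = 4
e=9: >2, s = 4+9 = 13
e=1: not >2, s = 13-1 = 12
e=13: >2, s = 12+13 = 25
e=5: >2, s = 25+5 = 30

30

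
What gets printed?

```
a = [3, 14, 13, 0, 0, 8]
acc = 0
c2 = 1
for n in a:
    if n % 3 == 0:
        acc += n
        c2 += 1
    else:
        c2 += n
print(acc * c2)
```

117

n=3: %3==0, acc = 0+3 = 3; c2=2
n=14: not %3==0; c2=16
n=13: not %3==0; c2=29
n=0: %3==0, acc = 3+0 = 3; c2=30
n=0: %3==0, acc = 3+0 = 3; c2=31
n=8: not %3==0; c2=39
acc*c2 = 3*39 = 117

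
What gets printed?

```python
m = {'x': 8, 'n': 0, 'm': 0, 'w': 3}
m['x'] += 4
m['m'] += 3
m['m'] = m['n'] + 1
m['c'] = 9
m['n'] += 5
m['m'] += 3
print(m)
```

m['x'] = 8+4 = 12 → {'x': 12, 'n': 0, 'm': 0, 'w': 3}
m['m'] = 0+3 = 3 → {'x': 12, 'n': 0, 'm': 3, 'w': 3}
m['m'] = m['n']+1 = 1 → {'x': 12, 'n': 0, 'm': 1, 'w': 3}
m['c'] = 9 → {'x': 12, 'n': 0, 'm': 1, 'w': 3, 'c': 9}
m['n'] = 0+5 = 5 → {'x': 12, 'n': 5, 'm': 1, 'w': 3, 'c': 9}
m['m'] = 1+3 = 4 → {'x': 12, 'n': 5, 'm': 4, 'w': 3, 'c': 9}

{'x': 12, 'n': 5, 'm': 4, 'w': 3, 'c': 9}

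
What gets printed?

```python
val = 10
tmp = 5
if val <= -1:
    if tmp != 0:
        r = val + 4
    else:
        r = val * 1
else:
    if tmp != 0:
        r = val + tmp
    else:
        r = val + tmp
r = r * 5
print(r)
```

75

val=10, tmp=5
val <= -1 is False; tmp != 0 is True
→ r = val + tmp = 15
r = 15*5 = 75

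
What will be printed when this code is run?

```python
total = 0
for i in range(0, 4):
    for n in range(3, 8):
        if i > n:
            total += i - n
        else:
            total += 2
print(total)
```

40

i=0,n=3: not 0>3, total = 0+2 = 2
i=0,n=4: not 0>4, total = 2+2 = 4
i=0,n=5: not 0>5, total = 4+2 = 6
i=0,n=6: not 0>6, total = 6+2 = 8
i=0,n=7: not 0>7, total = 8+2 = 10
i=1,n=3: not 1>3, total = 10+2 = 12
i=1,n=4: not 1>4, total = 12+2 = 14
i=1,n=5: not 1>5, total = 14+2 = 16
i=1,n=6: not 1>6, total = 16+2 = 18
i=1,n=7: not 1>7, total = 18+2 = 20
i=2,n=3: not 2>3, total = 20+2 = 22
i=2,n=4: not 2>4, total = 22+2 = 24
i=2,n=5: not 2>5, total = 24+2 = 26
i=2,n=6: not 2>6, total = 26+2 = 28
i=2,n=7: not 2>7, total = 28+2 = 30
i=3,n=3: not 3>3, total = 30+2 = 32
i=3,n=4: not 3>4, total = 32+2 = 34
i=3,n=5: not 3>5, total = 34+2 = 36
i=3,n=6: not 3>6, total = 36+2 = 38
i=3,n=7: not 3>7, total = 38+2 = 40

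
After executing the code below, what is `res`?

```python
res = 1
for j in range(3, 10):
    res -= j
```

-41

j=3: res = 1-3 = -2
j=4: res = (-2)-4 = -6
j=5: res = (-6)-5 = -11
j=6: res = (-11)-6 = -17
j=7: res = (-17)-7 = -24
j=8: res = (-24)-8 = -32
j=9: res = (-32)-9 = -41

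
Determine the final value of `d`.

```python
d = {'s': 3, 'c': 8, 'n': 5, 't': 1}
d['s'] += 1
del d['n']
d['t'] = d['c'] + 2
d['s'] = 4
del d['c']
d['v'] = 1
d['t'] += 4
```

{'s': 4, 't': 14, 'v': 1}

d['s'] = 3+1 = 4 → {'s': 4, 'c': 8, 'n': 5, 't': 1}
del 'n' → {'s': 4, 'c': 8, 't': 1}
d['t'] = d['c']+2 = 10 → {'s': 4, 'c': 8, 't': 10}
d['s'] = 4 → {'s': 4, 'c': 8, 't': 10}
del 'c' → {'s': 4, 't': 10}
d['v'] = 1 → {'s': 4, 't': 10, 'v': 1}
d['t'] = 10+4 = 14 → {'s': 4, 't': 14, 'v': 1}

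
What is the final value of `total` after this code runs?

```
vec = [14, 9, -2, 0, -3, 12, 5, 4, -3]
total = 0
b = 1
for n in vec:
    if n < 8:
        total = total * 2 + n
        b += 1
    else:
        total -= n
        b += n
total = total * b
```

-68502

n=14: not <8, total = 0-14 = -14; b=15
n=9: not <8, total = (-14)-9 = -23; b=24
n=-2: <8, total = (-23)*2+(-2) = -48; b=25
n=0: <8, total = (-48)*2+0 = -96; b=26
n=-3: <8, total = (-96)*2+(-3) = -195; b=27
n=12: not <8, total = (-195)-12 = -207; b=39
n=5: <8, total = (-207)*2+5 = -409; b=40
n=4: <8, total = (-409)*2+4 = -814; b=41
n=-3: <8, total = (-814)*2+(-3) = -1631; b=42
total*b = (-1631)*42 = -68502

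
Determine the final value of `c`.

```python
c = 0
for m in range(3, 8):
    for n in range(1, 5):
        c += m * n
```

250

m=3,n=1: c = 0+3 = 3
m=3,n=2: c = 3+6 = 9
m=3,n=3: c = 9+9 = 18
m=3,n=4: c = 18+12 = 30
m=4,n=1: c = 30+4 = 34
m=4,n=2: c = 34+8 = 42
m=4,n=3: c = 42+12 = 54
m=4,n=4: c = 54+16 = 70
m=5,n=1: c = 70+5 = 75
m=5,n=2: c = 75+10 = 85
m=5,n=3: c = 85+15 = 100
m=5,n=4: c = 100+20 = 120
m=6,n=1: c = 120+6 = 126
m=6,n=2: c = 126+12 = 138
m=6,n=3: c = 138+18 = 156
m=6,n=4: c = 156+24 = 180
m=7,n=1: c = 180+7 = 187
m=7,n=2: c = 187+14 = 201
m=7,n=3: c = 201+21 = 222
m=7,n=4: c = 222+28 = 250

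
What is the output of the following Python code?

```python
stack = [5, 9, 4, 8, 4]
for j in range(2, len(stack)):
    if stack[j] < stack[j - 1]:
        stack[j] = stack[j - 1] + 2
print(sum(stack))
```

53

j=2: 4<9, stack[2] = 9+2 = 11 → [5, 9, 11, 8, 4]
j=3: 8<11, stack[3] = 11+2 = 13 → [5, 9, 11, 13, 4]
j=4: 4<13, stack[4] = 13+2 = 15 → [5, 9, 11, 13, 15]
sum = 53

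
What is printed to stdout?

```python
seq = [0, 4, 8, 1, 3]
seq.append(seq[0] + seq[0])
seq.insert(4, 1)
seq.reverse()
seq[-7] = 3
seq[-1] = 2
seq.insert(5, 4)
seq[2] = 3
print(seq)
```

[3, 3, 3, 1, 8, 4, 4, 2]

append seq[0]+seq[0] = 0+0 = 0 → [0, 4, 8, 1, 3, 0]
insert 1 at 4 → [0, 4, 8, 1, 1, 3, 0]
reverse → [0, 3, 1, 1, 8, 4, 0]
seq[-7] = 3 → [3, 3, 1, 1, 8, 4, 0]
seq[-1] = 2 → [3, 3, 1, 1, 8, 4, 2]
insert 4 at 5 → [3, 3, 1, 1, 8, 4, 4, 2]
seq[2] = 3 → [3, 3, 3, 1, 8, 4, 4, 2]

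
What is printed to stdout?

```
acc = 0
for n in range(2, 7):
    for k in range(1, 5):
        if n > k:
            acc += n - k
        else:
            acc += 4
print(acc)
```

58

n=2,k=1: 2>1, acc = 0+1 = 1
n=2,k=2: not 2>2, acc = 1+4 = 5
n=2,k=3: not 2>3, acc = 5+4 = 9
n=2,k=4: not 2>4, acc = 9+4 = 13
n=3,k=1: 3>1, acc = 13+2 = 15
n=3,k=2: 3>2, acc = 15+1 = 16
n=3,k=3: not 3>3, acc = 16+4 = 20
n=3,k=4: not 3>4, acc = 20+4 = 24
n=4,k=1: 4>1, acc = 24+3 = 27
n=4,k=2: 4>2, acc = 27+2 = 29
n=4,k=3: 4>3, acc = 29+1 = 30
n=4,k=4: not 4>4, acc = 30+4 = 34
n=5,k=1: 5>1, acc = 34+4 = 38
n=5,k=2: 5>2, acc = 38+3 = 41
n=5,k=3: 5>3, acc = 41+2 = 43
n=5,k=4: 5>4, acc = 43+1 = 44
n=6,k=1: 6>1, acc = 44+5 = 49
n=6,k=2: 6>2, acc = 49+4 = 53
n=6,k=3: 6>3, acc = 53+3 = 56
n=6,k=4: 6>4, acc = 56+2 = 58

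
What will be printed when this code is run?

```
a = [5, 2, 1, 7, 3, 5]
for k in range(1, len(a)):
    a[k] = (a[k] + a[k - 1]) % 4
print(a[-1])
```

k=1: a[1] = (2+5)%4 = 3 → [5, 3, 1, 7, 3, 5]
k=2: a[2] = (1+3)%4 = 0 → [5, 3, 0, 7, 3, 5]
k=3: a[3] = (7+0)%4 = 3 → [5, 3, 0, 3, 3, 5]
k=4: a[4] = (3+3)%4 = 2 → [5, 3, 0, 3, 2, 5]
k=5: a[5] = (5+2)%4 = 3 → [5, 3, 0, 3, 2, 3]

3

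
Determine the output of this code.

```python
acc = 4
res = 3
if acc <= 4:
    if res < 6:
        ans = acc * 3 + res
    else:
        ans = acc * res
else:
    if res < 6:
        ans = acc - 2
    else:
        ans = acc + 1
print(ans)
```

acc=4, res=3
acc <= 4 is True; res < 6 is True
→ ans = acc * 3 + res = 15

15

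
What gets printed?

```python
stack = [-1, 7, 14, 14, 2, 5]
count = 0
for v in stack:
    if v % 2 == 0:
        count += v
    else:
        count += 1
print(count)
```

33

v=-1: not even, count = 0+1 = 1
v=7: not even, count = 1+1 = 2
v=14: even, count = 2+14 = 16
v=14: even, count = 16+14 = 30
v=2: even, count = 30+2 = 32
v=5: not even, count = 32+1 = 33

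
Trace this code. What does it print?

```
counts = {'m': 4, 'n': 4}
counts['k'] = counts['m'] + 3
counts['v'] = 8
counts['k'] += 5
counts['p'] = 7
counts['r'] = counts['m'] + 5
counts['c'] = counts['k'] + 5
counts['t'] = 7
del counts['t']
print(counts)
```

counts['k'] = counts['m']+3 = 7 → {'m': 4, 'n': 4, 'k': 7}
counts['v'] = 8 → {'m': 4, 'n': 4, 'k': 7, 'v': 8}
counts['k'] = 7+5 = 12 → {'m': 4, 'n': 4, 'k': 12, 'v': 8}
counts['p'] = 7 → {'m': 4, 'n': 4, 'k': 12, 'v': 8, 'p': 7}
counts['r'] = counts['m']+5 = 9 → {'m': 4, 'n': 4, 'k': 12, 'v': 8, 'p': 7, 'r': 9}
counts['c'] = counts['k']+5 = 17 → {'m': 4, 'n': 4, 'k': 12, 'v': 8, 'p': 7, 'r': 9, 'c': 17}
counts['t'] = 7 → {'m': 4, 'n': 4, 'k': 12, 'v': 8, 'p': 7, 'r': 9, 'c': 17, 't': 7}
del 't' → {'m': 4, 'n': 4, 'k': 12, 'v': 8, 'p': 7, 'r': 9, 'c': 17}

{'m': 4, 'n': 4, 'k': 12, 'v': 8, 'p': 7, 'r': 9, 'c': 17}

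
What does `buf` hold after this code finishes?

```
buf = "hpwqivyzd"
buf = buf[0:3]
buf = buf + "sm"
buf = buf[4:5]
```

slice [0:3] → 'hpw'
+ 'sm' → 'hpwsm'
slice [4:5] → 'm'

'm'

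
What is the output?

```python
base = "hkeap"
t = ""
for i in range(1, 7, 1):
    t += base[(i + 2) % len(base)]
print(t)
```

i=1: add base[3]='a' → 'a'
i=2: add base[4]='p' → 'ap'
i=3: add base[0]='h' → 'aph'
i=4: add base[1]='k' → 'aphk'
i=5: add base[2]='e' → 'aphke'
i=6: add base[3]='a' → 'aphkea'

aphkea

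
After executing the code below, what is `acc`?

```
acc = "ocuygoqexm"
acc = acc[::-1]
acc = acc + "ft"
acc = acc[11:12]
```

reverse → 'mxeqogyuco'
+ 'ft' → 'mxeqogyucoft'
slice [11:12] → 't'

't'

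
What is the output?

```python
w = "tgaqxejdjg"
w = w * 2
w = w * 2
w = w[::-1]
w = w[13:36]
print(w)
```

repeat ×2 → 'tgaqxejdjgtgaqxejdjg'
repeat ×2 → 'tgaqxejdjgtgaqxejdjgtgaqxejdjgtgaqxejdjg'
reverse → 'gjdjexqagtgjdjexqagtgjdjexqagtgjdjexqagt'
slice [13:36] → 'jexqagtgjdjexqagtgjdjex'

jexqagtgjdjexqagtgjdjex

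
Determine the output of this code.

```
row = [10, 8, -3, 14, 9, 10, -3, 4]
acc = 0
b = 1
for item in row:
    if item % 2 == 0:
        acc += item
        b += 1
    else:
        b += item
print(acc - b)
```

item=10: even, acc = 0+10 = 10; b=2
item=8: even, acc = 10+8 = 18; b=3
item=-3: not even; b=0
item=14: even, acc = 18+14 = 32; b=1
item=9: not even; b=10
item=10: even, acc = 32+10 = 42; b=11
item=-3: not even; b=8
item=4: even, acc = 42+4 = 46; b=9
acc-b = 46-9 = 37

37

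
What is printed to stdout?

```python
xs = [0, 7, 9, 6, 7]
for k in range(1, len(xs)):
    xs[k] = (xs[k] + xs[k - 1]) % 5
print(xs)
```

k=1: xs[1] = (7+0)%5 = 2 → [0, 2, 9, 6, 7]
k=2: xs[2] = (9+2)%5 = 1 → [0, 2, 1, 6, 7]
k=3: xs[3] = (6+1)%5 = 2 → [0, 2, 1, 2, 7]
k=4: xs[4] = (7+2)%5 = 4 → [0, 2, 1, 2, 4]

[0, 2, 1, 2, 4]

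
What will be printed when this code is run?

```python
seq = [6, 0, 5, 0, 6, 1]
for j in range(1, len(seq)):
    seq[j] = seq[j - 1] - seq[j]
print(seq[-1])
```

j=1: seq[1] = 6-0 = 6 → [6, 6, 5, 0, 6, 1]
j=2: seq[2] = 6-5 = 1 → [6, 6, 1, 0, 6, 1]
j=3: seq[3] = 1-0 = 1 → [6, 6, 1, 1, 6, 1]
j=4: seq[4] = 1-6 = -5 → [6, 6, 1, 1, -5, 1]
j=5: seq[5] = (-5)-1 = -6 → [6, 6, 1, 1, -5, -6]

-6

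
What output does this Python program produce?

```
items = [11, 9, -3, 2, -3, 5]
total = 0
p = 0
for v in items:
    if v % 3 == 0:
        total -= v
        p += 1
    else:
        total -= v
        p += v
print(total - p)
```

-42

v=11: not %3==0, total = 0-11 = -11; p=11
v=9: %3==0, total = (-11)-9 = -20; p=12
v=-3: %3==0, total = (-20)-(-3) = -17; p=13
v=2: not %3==0, total = (-17)-2 = -19; p=15
v=-3: %3==0, total = (-19)-(-3) = -16; p=16
v=5: not %3==0, total = (-16)-5 = -21; p=21
total-p = (-21)-21 = -42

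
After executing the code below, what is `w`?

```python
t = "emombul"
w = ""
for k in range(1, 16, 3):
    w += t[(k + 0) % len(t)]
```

k=1: add t[1]='m' → 'm'
k=4: add t[4]='b' → 'mb'
k=7: add t[0]='e' → 'mbe'
k=10: add t[3]='m' → 'mbem'
k=13: add t[6]='l' → 'mbeml'

'mbeml'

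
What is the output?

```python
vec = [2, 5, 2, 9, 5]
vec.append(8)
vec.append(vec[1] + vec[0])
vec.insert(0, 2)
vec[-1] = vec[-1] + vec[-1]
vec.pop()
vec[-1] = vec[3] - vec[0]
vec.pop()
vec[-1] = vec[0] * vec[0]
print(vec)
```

append 8 → [2, 5, 2, 9, 5, 8]
append vec[1]+vec[0] = 5+2 = 7 → [2, 5, 2, 9, 5, 8, 7]
insert 2 at 0 → [2, 2, 5, 2, 9, 5, 8, 7]
vec[-1] = vec[-1]+vec[-1] = 7+7 = 14 → [2, 2, 5, 2, 9, 5, 8, 14]
pop() removes 14 → [2, 2, 5, 2, 9, 5, 8]
vec[-1] = vec[3]-vec[0] = 2-2 = 0 → [2, 2, 5, 2, 9, 5, 0]
pop() removes 0 → [2, 2, 5, 2, 9, 5]
vec[-1] = vec[0]*vec[0] = 2*2 = 4 → [2, 2, 5, 2, 9, 4]

[2, 2, 5, 2, 9, 4]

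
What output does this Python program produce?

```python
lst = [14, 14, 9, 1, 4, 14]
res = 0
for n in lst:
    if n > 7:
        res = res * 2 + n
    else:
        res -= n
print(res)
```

190

n=14: >7, res = 0*2+14 = 14
n=14: >7, res = 14*2+14 = 42
n=9: >7, res = 42*2+9 = 93
n=1: not >7, res = 93-1 = 92
n=4: not >7, res = 92-4 = 88
n=14: >7, res = 88*2+14 = 190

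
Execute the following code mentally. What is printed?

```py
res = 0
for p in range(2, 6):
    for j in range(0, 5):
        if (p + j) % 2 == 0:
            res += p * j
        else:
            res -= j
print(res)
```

48

p=2,j=0: even sum, res = 0+0 = 0
p=2,j=1: odd sum, res = 0-1 = -1
p=2,j=2: even sum, res = (-1)+4 = 3
p=2,j=3: odd sum, res = 3-3 = 0
p=2,j=4: even sum, res = 0+8 = 8
p=3,j=0: odd sum, res = 8-0 = 8
p=3,j=1: even sum, res = 8+3 = 11
p=3,j=2: odd sum, res = 11-2 = 9
p=3,j=3: even sum, res = 9+9 = 18
p=3,j=4: odd sum, res = 18-4 = 14
p=4,j=0: even sum, res = 14+0 = 14
p=4,j=1: odd sum, res = 14-1 = 13
p=4,j=2: even sum, res = 13+8 = 21
p=4,j=3: odd sum, res = 21-3 = 18
p=4,j=4: even sum, res = 18+16 = 34
p=5,j=0: odd sum, res = 34-0 = 34
p=5,j=1: even sum, res = 34+5 = 39
p=5,j=2: odd sum, res = 39-2 = 37
p=5,j=3: even sum, res = 37+15 = 52
p=5,j=4: odd sum, res = 52-4 = 48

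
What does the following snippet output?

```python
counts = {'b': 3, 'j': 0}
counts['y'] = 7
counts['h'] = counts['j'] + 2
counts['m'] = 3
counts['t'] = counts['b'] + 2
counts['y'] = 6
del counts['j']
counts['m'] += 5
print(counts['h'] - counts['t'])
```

-3

counts['y'] = 7 → {'b': 3, 'j': 0, 'y': 7}
counts['h'] = counts['j']+2 = 2 → {'b': 3, 'j': 0, 'y': 7, 'h': 2}
counts['m'] = 3 → {'b': 3, 'j': 0, 'y': 7, 'h': 2, 'm': 3}
counts['t'] = counts['b']+2 = 5 → {'b': 3, 'j': 0, 'y': 7, 'h': 2, 'm': 3, 't': 5}
counts['y'] = 6 → {'b': 3, 'j': 0, 'y': 6, 'h': 2, 'm': 3, 't': 5}
del 'j' → {'b': 3, 'y': 6, 'h': 2, 'm': 3, 't': 5}
counts['m'] = 3+5 = 8 → {'b': 3, 'y': 6, 'h': 2, 'm': 8, 't': 5}
counts['h']-counts['t'] = 2-5 = -3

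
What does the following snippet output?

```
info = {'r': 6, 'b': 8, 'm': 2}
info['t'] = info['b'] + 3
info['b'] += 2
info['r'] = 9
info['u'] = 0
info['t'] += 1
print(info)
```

{'r': 9, 'b': 10, 'm': 2, 't': 12, 'u': 0}

info['t'] = info['b']+3 = 11 → {'r': 6, 'b': 8, 'm': 2, 't': 11}
info['b'] = 8+2 = 10 → {'r': 6, 'b': 10, 'm': 2, 't': 11}
info['r'] = 9 → {'r': 9, 'b': 10, 'm': 2, 't': 11}
info['u'] = 0 → {'r': 9, 'b': 10, 'm': 2, 't': 11, 'u': 0}
info['t'] = 11+1 = 12 → {'r': 9, 'b': 10, 'm': 2, 't': 12, 'u': 0}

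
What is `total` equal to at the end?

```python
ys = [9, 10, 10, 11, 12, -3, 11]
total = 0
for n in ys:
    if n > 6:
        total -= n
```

n=9: >6, total = 0-9 = -9
n=10: >6, total = (-9)-10 = -19
n=10: >6, total = (-19)-10 = -29
n=11: >6, total = (-29)-11 = -40
n=12: >6, total = (-40)-12 = -52
n=-3: not >6
n=11: >6, total = (-52)-11 = -63

-63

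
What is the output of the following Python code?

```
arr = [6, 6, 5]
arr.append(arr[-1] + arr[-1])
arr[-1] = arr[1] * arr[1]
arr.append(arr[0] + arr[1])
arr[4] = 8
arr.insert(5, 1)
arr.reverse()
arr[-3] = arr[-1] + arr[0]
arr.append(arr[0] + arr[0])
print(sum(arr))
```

66

append arr[-1]+arr[-1] = 5+5 = 10 → [6, 6, 5, 10]
arr[-1] = arr[1]*arr[1] = 6*6 = 36 → [6, 6, 5, 36]
append arr[0]+arr[1] = 6+6 = 12 → [6, 6, 5, 36, 12]
arr[4] = 8 → [6, 6, 5, 36, 8]
insert 1 at 5 → [6, 6, 5, 36, 8, 1]
reverse → [1, 8, 36, 5, 6, 6]
arr[-3] = arr[-1]+arr[0] = 6+1 = 7 → [1, 8, 36, 7, 6, 6]
append arr[0]+arr[0] = 1+1 = 2 → [1, 8, 36, 7, 6, 6, 2]
sum = 66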